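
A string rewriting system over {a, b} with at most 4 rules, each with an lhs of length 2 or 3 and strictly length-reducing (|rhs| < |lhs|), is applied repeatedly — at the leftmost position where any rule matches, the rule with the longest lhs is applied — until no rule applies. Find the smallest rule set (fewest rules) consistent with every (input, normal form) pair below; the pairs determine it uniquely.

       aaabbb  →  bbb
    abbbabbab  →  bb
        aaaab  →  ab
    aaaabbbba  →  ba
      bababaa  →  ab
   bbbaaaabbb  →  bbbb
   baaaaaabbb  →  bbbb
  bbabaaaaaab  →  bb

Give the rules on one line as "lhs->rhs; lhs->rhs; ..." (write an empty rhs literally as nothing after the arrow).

aa->; aaa->; abb->ba; bab->

  | aaabbb => bbb
  | abbbabbab => bababbab => abbab => baab => bb
  | aaaab => ab
  | aaaabbbba => abbbba => babba => ba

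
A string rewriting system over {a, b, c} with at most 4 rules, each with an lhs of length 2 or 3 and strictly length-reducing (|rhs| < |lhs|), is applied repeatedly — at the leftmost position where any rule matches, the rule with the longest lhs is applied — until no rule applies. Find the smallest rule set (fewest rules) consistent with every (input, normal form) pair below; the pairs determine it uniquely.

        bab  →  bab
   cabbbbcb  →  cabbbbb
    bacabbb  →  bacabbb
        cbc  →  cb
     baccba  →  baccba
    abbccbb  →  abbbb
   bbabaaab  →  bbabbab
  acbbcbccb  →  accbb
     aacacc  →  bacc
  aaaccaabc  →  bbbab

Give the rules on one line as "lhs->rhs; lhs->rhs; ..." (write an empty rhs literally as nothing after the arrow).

aa->b; acb->ac; bc->b; cca->ab

  | bab
  | cabbbbcb => cabbbbb
  | bacabbb
  | cbc => cb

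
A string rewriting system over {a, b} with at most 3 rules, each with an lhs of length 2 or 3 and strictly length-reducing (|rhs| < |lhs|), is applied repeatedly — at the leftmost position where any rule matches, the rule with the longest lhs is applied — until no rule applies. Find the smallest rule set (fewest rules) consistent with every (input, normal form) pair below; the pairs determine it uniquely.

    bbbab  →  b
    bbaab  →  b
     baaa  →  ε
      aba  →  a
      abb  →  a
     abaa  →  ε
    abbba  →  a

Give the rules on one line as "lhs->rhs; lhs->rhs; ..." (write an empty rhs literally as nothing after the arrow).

  | bbbab => bab => b
  | bbaab => aab => b
  | baaa => aa => ε
  | aba => a

aa->; ba->; bb->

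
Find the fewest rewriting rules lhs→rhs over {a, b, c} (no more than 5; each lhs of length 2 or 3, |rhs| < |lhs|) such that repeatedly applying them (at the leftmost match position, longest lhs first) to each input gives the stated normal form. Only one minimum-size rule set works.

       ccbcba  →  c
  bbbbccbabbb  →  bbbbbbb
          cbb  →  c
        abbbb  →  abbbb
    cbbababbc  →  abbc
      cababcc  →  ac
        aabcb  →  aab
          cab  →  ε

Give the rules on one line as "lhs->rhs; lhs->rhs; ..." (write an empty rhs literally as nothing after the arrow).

  | ccbcba => cccba => ccca => c
  | bbbbccbabbb => bbbbccabbb => bbbbbbb
  | cbb => cb => c
  | abbbb

abc->a; cab->; cb->c; cca->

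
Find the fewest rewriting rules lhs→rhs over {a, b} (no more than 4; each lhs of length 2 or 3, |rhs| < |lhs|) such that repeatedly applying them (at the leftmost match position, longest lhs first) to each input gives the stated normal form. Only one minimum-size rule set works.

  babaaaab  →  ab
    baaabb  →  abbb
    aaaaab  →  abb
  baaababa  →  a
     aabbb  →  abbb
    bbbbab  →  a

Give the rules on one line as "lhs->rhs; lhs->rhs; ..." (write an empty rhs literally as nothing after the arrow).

  | babaaaab => aaaaaab => abaaab => aaaab => abab => aaa => ab
  | baaabb => aaabb => abbb
  | aaaaab => abaab => aaab => abb
  | baaababa => aaababa => abbaba => abaaa => aaaa => aba => aa => a

aa->a; aaa->ab; ba->a; bab->aa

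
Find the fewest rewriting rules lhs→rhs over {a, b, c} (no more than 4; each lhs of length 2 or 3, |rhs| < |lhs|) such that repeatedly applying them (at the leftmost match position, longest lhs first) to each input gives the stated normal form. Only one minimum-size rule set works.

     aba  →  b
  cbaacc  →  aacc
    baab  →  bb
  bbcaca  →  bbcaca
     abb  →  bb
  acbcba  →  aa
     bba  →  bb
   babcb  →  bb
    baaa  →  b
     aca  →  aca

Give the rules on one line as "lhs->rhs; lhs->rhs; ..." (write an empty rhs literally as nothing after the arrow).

  | aba => ba => b
  | cbaacc => aacc
  | baab => bab => bb
  | bbcaca

ab->b; ba->b; cb->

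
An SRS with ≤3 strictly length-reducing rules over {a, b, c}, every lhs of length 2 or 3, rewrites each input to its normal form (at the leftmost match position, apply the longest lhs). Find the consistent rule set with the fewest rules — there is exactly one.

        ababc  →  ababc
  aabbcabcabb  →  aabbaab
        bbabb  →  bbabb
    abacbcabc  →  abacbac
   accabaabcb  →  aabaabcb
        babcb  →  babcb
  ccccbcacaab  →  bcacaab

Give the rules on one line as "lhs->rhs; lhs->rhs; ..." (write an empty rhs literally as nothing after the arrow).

  | ababc
  | aabbcabcabb => aabbacabb => aabbaab
  | bbabb
  | abacbcabc => abacbac

cab->a; cc->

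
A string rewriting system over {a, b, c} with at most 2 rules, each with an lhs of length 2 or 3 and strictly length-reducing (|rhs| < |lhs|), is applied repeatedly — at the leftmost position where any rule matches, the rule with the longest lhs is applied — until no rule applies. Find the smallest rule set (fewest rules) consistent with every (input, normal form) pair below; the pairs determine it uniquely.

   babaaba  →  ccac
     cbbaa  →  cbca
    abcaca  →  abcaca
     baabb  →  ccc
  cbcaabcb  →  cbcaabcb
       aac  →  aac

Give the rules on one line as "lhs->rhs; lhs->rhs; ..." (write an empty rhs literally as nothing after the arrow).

abb->cc; ba->c

  | babaaba => cbaaba => ccaba => ccac
  | cbbaa => cbca
  | abcaca
  | baabb => cabb => ccc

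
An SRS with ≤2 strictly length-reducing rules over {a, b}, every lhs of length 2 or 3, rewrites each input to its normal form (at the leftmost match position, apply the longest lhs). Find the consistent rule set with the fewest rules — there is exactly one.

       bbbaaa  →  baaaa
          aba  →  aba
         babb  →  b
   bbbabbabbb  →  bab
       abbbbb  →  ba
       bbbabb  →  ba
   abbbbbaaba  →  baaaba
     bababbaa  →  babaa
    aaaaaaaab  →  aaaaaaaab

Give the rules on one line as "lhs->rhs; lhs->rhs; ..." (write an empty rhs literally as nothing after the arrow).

  | bbbaaa => baaaa
  | aba
  | babb => b
  | bbbabbabbb => baabbabbb => baabbb => bab

abb->; bbb->ba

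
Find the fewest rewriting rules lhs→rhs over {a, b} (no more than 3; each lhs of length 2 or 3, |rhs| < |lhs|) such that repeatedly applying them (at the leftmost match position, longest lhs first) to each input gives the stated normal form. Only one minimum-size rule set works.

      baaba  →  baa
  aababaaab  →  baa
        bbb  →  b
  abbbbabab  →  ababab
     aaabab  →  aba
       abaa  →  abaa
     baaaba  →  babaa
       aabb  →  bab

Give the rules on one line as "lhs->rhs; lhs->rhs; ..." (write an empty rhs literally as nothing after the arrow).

aab->ba; bb->b

  | baaba => bbaa => baa
  | aababaaab => baabaaab => bbaaaab => baaaab => baaba => bbaa => baa
  | bbb => bb => b
  | abbbbabab => abbbabab => abbabab => ababab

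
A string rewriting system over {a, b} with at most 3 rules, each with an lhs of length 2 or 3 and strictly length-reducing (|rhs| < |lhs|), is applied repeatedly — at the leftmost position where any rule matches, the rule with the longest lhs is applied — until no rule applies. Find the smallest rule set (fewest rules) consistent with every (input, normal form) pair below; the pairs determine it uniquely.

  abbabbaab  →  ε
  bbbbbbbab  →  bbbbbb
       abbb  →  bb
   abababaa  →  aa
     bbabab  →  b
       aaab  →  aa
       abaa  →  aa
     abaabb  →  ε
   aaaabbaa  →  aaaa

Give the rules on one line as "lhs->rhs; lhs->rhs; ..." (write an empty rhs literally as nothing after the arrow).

  | abbabbaab => babbaab => bbaab => ab => ε
  | bbbbbbbab => bbbbbb
  | abbb => bb
  | abababaa => ababaa => abaa => aa

ab->; bba->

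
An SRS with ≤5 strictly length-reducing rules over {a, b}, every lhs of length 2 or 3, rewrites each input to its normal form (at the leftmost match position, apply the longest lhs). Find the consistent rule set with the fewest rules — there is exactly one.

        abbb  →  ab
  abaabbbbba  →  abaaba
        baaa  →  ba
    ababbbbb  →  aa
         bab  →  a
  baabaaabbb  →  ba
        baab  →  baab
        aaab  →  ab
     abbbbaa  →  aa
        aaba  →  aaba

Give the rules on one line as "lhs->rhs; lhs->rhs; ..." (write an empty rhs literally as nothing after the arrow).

aaa->a; bab->bb; bb->a; bbb->b

  | abbb => ab
  | abaabbbbba => abaabbba => abaaba
  | baaa => ba
  | ababbbbb => abbbbbb => abbbb => abb => aa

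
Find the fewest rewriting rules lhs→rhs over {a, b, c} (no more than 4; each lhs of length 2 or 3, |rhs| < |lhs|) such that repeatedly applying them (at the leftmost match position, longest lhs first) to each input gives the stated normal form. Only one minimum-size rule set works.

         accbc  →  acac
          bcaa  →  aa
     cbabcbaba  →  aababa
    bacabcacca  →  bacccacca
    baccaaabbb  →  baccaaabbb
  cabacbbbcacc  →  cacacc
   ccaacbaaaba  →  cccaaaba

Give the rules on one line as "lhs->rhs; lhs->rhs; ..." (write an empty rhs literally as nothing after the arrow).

acb->b; bc->; cab->cc; cb->a

  | accbc => acac
  | bcaa => aa
  | cbabcbaba => aabcbaba => aababa
  | bacabcacca => bacccacca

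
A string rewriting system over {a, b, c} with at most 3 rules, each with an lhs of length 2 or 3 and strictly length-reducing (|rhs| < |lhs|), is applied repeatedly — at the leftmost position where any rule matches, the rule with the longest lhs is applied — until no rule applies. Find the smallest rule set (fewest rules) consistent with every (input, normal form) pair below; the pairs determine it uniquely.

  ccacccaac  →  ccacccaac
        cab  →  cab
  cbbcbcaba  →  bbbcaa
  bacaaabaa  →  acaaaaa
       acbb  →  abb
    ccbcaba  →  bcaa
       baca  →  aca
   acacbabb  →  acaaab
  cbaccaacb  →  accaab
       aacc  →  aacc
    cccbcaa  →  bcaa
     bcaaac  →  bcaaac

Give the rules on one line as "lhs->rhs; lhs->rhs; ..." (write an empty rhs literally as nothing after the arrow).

ba->a; bab->aa; cb->b

  | ccacccaac
  | cab
  | cbbcbcaba => bbcbcaba => bbbcaba => bbbcaa
  | bacaaabaa => acaaabaa => acaaaaa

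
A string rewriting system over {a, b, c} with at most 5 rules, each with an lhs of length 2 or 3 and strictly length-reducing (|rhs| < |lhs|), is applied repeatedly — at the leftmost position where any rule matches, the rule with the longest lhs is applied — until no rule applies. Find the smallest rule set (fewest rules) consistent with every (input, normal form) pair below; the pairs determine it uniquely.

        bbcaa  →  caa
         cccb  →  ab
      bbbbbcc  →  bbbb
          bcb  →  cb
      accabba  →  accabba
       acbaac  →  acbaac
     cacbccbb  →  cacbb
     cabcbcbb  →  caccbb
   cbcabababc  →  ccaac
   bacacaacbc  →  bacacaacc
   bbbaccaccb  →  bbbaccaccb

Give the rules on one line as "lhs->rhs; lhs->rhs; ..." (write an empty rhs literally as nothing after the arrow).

bab->; bc->c; bcc->; ccc->a

  | bbcaa => bcaa => caa
  | cccb => ab
  | bbbbbcc => bbbb
  | bcb => cb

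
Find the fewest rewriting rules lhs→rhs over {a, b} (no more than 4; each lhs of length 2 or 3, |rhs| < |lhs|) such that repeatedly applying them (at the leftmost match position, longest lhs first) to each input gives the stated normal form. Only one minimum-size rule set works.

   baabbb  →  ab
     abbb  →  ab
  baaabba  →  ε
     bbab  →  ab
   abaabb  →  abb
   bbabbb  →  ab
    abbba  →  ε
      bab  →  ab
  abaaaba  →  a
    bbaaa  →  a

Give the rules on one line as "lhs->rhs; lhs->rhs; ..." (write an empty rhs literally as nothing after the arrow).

  | baabbb => babbb => abbb => ab
  | abbb => ab
  | baaabba => baabba => babba => abba => aba => ε
  | bbab => bab => ab

aba->; ba->a; baa->ba; bbb->b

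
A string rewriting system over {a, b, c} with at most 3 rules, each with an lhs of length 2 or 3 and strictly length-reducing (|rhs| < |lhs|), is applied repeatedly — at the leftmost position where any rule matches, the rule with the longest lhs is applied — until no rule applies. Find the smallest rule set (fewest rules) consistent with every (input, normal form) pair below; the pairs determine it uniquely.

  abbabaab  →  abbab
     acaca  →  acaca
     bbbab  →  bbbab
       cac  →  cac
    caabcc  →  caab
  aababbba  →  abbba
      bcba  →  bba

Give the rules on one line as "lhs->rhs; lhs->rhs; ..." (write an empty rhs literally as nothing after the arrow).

aba->; bc->b

  | abbabaab => abbab
  | acaca
  | bbbab
  | cac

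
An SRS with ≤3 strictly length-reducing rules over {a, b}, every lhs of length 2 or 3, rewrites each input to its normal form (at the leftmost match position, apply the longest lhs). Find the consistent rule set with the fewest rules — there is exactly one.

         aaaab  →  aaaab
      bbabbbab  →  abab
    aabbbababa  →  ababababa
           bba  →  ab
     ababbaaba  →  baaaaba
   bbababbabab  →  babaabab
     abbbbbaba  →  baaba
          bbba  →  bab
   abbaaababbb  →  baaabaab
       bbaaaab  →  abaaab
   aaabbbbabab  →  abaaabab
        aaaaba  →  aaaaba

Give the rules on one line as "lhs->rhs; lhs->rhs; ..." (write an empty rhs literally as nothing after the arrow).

abb->ba; bba->ab

  | aaaab
  | bbabbbab => abbbbab => babbab => bbaab => abab
  | aabbbababa => ababababa
  | bba => ab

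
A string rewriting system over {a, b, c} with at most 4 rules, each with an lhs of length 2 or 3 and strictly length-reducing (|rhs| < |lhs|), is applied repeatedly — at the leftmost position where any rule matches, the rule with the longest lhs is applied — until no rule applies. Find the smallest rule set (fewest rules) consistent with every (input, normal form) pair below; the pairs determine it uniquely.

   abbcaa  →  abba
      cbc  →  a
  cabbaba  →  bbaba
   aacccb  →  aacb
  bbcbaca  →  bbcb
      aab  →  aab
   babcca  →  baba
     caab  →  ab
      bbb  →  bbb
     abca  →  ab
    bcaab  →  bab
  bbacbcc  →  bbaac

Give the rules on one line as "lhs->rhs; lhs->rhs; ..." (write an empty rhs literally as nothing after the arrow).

aca->; ca->; cbc->a; cc->

  | abbcaa => abba
  | cbc => a
  | cabbaba => bbaba
  | aacccb => aacb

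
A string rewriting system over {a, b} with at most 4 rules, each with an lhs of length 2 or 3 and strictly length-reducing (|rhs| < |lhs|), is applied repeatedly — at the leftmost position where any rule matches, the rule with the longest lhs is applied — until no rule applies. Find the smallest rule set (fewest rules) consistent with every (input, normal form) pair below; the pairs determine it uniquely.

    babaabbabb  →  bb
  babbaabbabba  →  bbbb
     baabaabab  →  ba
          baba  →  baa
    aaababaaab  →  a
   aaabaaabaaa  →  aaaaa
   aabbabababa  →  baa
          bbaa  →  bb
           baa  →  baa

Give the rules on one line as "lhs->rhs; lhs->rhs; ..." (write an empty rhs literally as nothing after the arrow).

  | babaabbabb => baaabbabb => bababb => baabb => bb
  | babbaabbabba => baabbabba => bbabba => bbbba => bbbb
  | baabaabab => baabab => bab => ba
  | baba => baa

aab->; ab->a; abb->; bba->bb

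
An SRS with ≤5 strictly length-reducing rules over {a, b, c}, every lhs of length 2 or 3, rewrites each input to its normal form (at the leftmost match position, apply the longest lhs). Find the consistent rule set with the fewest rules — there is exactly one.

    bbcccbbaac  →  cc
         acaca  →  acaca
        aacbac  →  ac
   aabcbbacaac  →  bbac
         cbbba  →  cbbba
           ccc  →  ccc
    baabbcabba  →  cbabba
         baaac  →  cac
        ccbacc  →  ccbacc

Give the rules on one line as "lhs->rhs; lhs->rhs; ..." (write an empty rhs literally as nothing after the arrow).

aa->b; baa->c; bc->; bcb->

  | bbcccbbaac => bccbbaac => cbbaac => cbcc => cc
  | acaca
  | aacbac => bcbac => ac
  | aabcbbacaac => bbcbbacaac => bbacaac => bbacbc => bbac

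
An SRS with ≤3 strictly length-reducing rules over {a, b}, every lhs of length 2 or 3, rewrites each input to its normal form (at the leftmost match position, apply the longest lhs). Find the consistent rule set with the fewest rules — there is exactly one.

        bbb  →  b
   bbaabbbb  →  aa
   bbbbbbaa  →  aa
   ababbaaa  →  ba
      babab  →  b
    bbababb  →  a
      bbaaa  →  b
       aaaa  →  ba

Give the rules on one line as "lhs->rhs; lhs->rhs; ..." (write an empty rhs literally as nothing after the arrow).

  | bbb => b
  | bbaabbbb => aabbbb => aabb => aa
  | bbbbbbaa => bbbbaa => bbaa => aa
  | ababbaaa => abbaaa => aaaa => ba

aaa->b; bab->b; bb->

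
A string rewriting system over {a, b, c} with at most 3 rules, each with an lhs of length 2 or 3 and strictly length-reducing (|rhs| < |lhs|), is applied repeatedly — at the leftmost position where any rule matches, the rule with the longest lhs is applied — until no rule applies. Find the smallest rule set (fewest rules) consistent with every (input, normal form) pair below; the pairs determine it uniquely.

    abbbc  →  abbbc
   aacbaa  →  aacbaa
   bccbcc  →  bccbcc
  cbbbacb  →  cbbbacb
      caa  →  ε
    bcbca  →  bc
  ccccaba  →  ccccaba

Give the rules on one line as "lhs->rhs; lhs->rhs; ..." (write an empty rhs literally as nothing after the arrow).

  | abbbc
  | aacbaa
  | bccbcc
  | cbbbacb

bca->; caa->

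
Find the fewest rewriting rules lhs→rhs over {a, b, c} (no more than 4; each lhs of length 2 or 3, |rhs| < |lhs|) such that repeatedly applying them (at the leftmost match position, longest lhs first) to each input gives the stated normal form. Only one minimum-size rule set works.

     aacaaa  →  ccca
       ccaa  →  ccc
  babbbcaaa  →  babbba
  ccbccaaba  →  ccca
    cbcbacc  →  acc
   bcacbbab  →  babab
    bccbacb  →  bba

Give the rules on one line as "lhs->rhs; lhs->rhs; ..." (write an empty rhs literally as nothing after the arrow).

aa->c; bc->b; cb->

  | aacaaa => ccaaa => ccca
  | ccaa => ccc
  | babbbcaaa => babbbaaa => babbbca => babbba
  | ccbccaaba => cccaaba => ccccba => ccca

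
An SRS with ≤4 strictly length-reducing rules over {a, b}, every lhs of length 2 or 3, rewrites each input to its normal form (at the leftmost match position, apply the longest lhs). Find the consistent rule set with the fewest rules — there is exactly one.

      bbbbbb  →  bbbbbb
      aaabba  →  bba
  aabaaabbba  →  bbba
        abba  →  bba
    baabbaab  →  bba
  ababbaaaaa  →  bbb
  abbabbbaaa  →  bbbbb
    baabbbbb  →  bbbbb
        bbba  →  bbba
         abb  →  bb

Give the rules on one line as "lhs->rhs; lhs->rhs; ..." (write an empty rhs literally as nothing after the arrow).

aa->; aaa->; aab->a; ab->b

  | bbbbbb
  | aaabba => bba
  | aabaaabbba => aaaabbba => abbba => bbba
  | abba => bba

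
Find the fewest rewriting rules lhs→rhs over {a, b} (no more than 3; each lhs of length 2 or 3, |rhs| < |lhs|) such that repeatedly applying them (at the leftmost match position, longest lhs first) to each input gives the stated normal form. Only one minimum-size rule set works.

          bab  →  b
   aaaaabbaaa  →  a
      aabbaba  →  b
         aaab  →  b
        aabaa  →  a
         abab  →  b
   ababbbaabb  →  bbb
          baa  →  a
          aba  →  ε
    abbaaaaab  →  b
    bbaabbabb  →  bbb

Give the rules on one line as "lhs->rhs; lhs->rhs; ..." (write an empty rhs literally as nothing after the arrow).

ab->b; ba->

  | bab => b
  | aaaaabbaaa => aaaabbaaa => aaabbaaa => aabbaaa => abbaaa => bbaaa => baa => a
  | aabbaba => abbaba => bbaba => bba => b
  | aaab => aab => ab => b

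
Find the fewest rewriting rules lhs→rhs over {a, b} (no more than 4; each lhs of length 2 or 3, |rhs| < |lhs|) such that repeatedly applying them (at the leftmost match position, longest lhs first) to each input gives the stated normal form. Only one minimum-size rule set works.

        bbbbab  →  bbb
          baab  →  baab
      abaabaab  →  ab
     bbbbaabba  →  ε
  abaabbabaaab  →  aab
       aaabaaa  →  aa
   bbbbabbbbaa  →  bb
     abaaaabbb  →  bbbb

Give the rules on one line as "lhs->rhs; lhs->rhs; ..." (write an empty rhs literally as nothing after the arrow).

  | bbbbab => bbb
  | baab
  | abaabaab => abaab => ab
  | bbbbaabba => bbabba => bba => ε

aaa->b; aba->; bba->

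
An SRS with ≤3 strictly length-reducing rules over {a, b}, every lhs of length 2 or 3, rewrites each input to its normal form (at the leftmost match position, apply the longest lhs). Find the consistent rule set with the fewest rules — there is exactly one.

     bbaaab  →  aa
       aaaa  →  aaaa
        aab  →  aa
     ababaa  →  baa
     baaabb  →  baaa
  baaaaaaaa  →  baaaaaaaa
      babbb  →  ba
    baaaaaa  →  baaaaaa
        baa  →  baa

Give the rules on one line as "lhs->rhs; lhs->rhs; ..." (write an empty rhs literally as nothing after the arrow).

  | bbaaab => aab => aa
  | aaaa
  | aab => aa
  | ababaa => baa

ab->a; aba->; bba->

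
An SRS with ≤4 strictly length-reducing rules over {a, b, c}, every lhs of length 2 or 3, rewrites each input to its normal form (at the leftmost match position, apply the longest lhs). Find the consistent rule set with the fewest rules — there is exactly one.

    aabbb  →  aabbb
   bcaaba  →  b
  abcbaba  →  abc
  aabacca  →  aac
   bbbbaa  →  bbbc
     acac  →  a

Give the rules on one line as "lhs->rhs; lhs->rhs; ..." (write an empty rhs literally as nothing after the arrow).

  | aabbb
  | bcaaba => bcaba => bcba => bcc => b
  | abcbaba => abccba => abba => abc
  | aabacca => aaccca => aaca => aac

ba->c; ca->c; cc->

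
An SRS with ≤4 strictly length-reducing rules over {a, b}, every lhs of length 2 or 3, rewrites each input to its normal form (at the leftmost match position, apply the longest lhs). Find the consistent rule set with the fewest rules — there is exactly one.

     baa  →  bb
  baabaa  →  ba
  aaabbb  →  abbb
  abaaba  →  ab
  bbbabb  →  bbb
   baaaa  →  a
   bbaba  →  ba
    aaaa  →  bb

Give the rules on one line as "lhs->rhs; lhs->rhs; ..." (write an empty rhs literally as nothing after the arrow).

aa->b; bab->ab; bba->

  | baa => bb
  | baabaa => bbbaa => ba
  | aaabbb => babbb => abbb
  | abaaba => abbba => ab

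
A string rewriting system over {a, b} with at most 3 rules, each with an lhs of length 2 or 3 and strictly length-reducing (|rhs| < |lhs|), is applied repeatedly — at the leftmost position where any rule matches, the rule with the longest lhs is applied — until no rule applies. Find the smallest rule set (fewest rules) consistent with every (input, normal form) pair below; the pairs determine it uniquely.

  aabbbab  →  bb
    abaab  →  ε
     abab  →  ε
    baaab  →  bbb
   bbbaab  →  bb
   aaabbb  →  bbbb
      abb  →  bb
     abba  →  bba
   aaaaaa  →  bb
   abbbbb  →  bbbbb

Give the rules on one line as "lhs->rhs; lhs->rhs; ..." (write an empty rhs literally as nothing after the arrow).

  | aabbbab => abbbab => bbbab => bb
  | abaab => baab => bab => ε
  | abab => bab => ε
  | baaab => bbb

aaa->b; ab->b; bab->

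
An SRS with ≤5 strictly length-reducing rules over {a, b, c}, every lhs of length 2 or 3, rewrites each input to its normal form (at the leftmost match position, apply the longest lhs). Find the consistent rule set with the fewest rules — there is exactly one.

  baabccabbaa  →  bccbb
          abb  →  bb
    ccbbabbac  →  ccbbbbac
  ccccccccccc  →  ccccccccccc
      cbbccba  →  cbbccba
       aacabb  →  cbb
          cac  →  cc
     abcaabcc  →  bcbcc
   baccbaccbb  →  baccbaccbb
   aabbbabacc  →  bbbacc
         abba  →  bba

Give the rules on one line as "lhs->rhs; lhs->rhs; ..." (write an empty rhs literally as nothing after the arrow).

aa->; aab->; ab->b; ca->c

  | baabccabbaa => bccabbaa => bccbbaa => bccbb
  | abb => bb
  | ccbbabbac => ccbbbbac
  | ccccccccccc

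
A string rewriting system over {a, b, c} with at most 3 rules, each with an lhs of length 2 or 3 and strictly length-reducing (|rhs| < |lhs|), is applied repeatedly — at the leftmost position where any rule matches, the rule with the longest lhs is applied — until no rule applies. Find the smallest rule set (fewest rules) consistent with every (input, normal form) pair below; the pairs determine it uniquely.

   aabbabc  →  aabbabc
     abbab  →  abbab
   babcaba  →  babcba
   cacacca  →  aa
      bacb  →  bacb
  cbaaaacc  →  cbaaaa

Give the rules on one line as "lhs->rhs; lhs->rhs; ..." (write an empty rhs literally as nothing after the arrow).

ca->c; cc->

  | aabbabc
  | abbab
  | babcaba => babcba
  | cacacca => ccacca => acca => aa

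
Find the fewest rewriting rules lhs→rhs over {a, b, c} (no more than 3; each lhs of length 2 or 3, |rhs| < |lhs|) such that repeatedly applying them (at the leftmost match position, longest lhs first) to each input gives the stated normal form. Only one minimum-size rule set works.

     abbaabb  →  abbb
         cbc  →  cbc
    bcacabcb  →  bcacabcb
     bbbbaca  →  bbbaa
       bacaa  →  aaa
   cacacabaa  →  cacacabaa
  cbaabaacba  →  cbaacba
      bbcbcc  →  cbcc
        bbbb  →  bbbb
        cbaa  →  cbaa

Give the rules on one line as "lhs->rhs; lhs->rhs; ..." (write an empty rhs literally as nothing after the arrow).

  | abbaabb => abbb
  | cbc
  | bcacabcb
  | bbbbaca => bbbaa

aab->; bac->a; bbc->c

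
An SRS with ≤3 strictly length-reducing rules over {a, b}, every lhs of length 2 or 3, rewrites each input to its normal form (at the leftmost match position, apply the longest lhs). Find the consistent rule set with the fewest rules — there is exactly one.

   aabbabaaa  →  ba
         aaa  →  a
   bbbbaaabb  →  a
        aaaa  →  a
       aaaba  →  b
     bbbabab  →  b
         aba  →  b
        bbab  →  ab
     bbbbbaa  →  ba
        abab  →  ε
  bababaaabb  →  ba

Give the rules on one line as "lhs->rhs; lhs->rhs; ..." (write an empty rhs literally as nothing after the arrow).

  | aabbabaaa => abbabaaa => aabaaa => abaaa => baa => ba
  | aaa => aa => a
  | bbbbaaabb => bbaaabb => aaabb => aabb => abb => a
  | aaaa => aaa => aa => a

aa->a; aba->b; bb->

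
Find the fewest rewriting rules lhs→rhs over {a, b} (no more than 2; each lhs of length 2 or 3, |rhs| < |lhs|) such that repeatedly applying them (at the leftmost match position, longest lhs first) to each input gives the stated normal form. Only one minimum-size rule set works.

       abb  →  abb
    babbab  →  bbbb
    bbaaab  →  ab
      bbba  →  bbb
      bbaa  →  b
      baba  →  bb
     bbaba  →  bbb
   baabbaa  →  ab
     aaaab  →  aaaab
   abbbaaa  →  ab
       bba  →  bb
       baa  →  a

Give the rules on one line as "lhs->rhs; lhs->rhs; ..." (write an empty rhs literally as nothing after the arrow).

ba->b; baa->a

  | abb
  | babbab => bbbab => bbbb
  | bbaaab => baab => ab
  | bbba => bbb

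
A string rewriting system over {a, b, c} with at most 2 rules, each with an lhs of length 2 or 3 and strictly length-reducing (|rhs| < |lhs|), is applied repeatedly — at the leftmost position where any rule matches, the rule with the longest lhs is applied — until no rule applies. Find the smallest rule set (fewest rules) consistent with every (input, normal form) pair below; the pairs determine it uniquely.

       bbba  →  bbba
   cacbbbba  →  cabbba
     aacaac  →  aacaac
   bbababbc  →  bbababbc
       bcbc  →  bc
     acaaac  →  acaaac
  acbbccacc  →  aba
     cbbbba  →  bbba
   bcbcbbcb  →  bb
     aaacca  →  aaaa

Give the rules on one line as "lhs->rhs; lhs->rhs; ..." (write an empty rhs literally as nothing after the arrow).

cb->; cc->

  | bbba
  | cacbbbba => cabbba
  | aacaac
  | bbababbc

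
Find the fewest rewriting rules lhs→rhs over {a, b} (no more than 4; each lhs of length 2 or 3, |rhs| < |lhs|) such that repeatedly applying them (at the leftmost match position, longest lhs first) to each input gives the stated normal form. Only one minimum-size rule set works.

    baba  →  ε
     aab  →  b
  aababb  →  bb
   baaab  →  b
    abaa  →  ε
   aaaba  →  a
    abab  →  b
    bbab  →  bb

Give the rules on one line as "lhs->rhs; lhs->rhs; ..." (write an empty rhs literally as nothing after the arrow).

aa->; ab->b; aba->a; ba->

  | baba => ba => ε
  | aab => b
  | aababb => babb => bb
  | baaab => aab => b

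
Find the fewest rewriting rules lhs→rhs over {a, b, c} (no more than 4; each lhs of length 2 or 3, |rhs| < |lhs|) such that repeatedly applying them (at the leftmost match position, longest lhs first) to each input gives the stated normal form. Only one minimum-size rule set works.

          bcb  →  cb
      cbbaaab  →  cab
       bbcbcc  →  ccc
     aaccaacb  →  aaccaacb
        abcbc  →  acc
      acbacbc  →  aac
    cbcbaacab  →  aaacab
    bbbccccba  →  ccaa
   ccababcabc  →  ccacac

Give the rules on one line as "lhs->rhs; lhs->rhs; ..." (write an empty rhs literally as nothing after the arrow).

  | bcb => cb
  | cbbaaab => cbaab => cab
  | bbcbcc => bcbcc => cbcc => ccc
  | aaccaacb

ba->; bc->c; ccb->a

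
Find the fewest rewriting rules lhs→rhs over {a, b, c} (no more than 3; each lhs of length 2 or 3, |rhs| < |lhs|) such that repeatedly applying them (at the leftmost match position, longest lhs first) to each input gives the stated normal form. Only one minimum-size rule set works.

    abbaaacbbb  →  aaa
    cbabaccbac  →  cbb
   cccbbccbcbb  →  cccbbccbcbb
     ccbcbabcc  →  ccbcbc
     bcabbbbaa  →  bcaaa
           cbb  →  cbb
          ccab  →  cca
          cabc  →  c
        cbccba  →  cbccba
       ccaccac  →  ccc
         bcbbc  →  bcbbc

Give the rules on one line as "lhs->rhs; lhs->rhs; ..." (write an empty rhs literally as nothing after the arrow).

ab->a; ac->

  | abbaaacbbb => abaaacbbb => aaaacbbb => aaabbb => aaabb => aaab => aaa
  | cbabaccbac => cbaaccbac => cbacbac => cbbac => cbb
  | cccbbccbcbb
  | ccbcbabcc => ccbcbacc => ccbcbc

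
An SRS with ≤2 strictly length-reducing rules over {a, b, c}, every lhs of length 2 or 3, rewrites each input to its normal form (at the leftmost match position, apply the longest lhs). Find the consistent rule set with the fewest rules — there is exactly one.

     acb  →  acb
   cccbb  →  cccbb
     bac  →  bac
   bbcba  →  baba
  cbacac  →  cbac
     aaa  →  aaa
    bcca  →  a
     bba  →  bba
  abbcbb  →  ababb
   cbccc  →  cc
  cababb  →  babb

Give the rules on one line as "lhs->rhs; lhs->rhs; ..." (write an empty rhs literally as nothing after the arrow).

  | acb
  | cccbb
  | bac
  | bbcba => baba

bc->a; ca->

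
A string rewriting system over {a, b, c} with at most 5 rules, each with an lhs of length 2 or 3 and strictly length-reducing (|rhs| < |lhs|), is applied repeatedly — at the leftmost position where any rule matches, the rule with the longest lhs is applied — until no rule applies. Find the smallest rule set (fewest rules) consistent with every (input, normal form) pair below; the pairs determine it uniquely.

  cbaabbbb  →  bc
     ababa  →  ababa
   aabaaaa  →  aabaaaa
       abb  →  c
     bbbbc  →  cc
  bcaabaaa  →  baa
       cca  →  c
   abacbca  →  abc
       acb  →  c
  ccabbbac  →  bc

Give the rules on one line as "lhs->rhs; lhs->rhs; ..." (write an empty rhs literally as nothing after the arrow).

  | cbaabbbb => caabbbb => babbbb => bacbb => bcbb => bcb => bc
  | ababa
  | aabaaaa
  | abb => ac => c

ac->c; bb->c; ca->b; cb->c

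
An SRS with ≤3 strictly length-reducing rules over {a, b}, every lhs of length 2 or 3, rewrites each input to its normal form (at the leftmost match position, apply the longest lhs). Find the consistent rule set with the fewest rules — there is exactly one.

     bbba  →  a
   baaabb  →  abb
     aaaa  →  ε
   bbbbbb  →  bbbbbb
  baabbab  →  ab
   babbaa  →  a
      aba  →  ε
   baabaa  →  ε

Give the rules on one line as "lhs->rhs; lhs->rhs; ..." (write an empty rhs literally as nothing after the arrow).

aa->; ba->a

  | bbba => bba => ba => a
  | baaabb => aaabb => abb
  | aaaa => aa => ε
  | bbbbbb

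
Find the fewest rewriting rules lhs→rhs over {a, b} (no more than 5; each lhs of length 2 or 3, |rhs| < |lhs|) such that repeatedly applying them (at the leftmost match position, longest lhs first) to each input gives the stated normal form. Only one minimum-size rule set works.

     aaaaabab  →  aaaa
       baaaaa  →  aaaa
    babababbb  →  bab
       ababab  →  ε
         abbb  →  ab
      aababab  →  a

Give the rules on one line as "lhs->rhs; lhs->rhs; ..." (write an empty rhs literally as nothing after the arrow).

  | aaaaabab => aaaabb => aaaa
  | baaaaa => aaaa
  | babababbb => bbbabbb => babbb => bab
  | ababab => bbab => bb => ε

aba->b; baa->a; bb->; bba->b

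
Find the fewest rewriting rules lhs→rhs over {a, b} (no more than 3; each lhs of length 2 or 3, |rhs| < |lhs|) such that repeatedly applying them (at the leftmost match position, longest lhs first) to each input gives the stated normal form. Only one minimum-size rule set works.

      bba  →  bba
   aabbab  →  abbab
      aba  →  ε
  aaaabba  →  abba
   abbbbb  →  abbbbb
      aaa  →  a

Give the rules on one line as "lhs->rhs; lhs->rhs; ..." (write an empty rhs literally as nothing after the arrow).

  | bba
  | aabbab => abbab
  | aba => ε
  | aaaabba => aaabba => aabba => abba

aa->a; aba->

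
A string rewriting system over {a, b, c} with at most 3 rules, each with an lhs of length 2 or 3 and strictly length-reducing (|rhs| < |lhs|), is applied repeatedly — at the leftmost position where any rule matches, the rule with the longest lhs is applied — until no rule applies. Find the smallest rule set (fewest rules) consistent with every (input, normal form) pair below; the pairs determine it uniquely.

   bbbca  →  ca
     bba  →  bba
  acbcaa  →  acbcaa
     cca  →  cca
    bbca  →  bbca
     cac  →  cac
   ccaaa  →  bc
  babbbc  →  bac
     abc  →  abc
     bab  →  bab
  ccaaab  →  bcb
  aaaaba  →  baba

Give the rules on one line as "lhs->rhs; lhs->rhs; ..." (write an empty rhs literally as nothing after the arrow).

  | bbbca => ca
  | bba
  | acbcaa
  | cca

aaa->b; bbb->; ccb->bc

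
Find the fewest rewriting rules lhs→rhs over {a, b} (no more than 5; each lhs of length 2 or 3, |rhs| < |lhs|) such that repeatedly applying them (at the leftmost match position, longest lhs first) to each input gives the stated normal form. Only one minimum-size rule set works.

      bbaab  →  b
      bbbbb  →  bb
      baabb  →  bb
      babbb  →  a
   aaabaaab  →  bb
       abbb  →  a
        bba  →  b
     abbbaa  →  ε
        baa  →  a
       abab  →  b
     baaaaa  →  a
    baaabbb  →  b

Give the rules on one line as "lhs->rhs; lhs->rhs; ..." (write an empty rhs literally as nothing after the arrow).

aa->b; ab->b; ba->; bbb->a

  | bbaab => bab => b
  | bbbbb => abb => bb
  | baabb => abb => bb
  | babbb => bbb => a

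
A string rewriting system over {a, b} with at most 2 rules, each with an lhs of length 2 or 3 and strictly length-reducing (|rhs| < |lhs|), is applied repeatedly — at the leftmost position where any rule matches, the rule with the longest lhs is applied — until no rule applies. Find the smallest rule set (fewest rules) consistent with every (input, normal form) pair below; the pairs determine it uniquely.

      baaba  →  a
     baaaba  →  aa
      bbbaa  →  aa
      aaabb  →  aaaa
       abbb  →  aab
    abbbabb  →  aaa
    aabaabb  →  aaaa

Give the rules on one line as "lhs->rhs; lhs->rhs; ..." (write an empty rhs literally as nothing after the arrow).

  | baaba => aba => a
  | baaaba => aaba => aa
  | bbbaa => abaa => aa
  | aaabb => aaaa

ba->; bb->a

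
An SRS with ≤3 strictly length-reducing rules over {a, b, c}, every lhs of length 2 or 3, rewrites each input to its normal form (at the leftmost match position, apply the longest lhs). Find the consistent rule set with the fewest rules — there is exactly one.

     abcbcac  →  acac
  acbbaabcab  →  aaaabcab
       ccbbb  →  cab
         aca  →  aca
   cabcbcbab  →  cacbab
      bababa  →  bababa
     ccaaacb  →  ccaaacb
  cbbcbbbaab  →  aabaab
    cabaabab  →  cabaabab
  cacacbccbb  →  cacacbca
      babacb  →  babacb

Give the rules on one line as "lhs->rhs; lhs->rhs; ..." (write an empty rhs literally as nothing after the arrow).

bcb->; cbb->a

  | abcbcac => acac
  | acbbaabcab => aaaabcab
  | ccbbb => cab
  | aca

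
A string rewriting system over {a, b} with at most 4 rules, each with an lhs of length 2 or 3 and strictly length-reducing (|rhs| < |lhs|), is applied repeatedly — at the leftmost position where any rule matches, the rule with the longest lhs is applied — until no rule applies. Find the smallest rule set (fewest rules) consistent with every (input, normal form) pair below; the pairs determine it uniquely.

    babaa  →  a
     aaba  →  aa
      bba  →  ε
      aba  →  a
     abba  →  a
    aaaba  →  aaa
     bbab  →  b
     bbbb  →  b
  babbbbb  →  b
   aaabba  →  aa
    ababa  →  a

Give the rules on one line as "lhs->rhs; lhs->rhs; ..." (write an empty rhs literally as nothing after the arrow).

aab->a; ba->; bb->b

  | babaa => baa => a
  | aaba => aa
  | bba => ba => ε
  | aba => a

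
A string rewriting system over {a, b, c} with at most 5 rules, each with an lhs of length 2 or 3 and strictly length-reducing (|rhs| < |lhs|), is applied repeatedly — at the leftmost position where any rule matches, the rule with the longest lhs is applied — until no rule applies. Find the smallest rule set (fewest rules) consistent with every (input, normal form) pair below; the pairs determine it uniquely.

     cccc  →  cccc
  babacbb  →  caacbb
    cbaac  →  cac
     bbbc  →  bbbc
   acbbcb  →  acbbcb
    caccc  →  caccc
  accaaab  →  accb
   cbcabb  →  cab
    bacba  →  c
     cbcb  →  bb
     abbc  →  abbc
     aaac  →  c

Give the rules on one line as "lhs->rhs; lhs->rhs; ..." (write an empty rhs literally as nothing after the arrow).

aaa->; ba->; bab->ca; cbc->b

  | cccc
  | babacbb => caacbb
  | cbaac => cac
  | bbbc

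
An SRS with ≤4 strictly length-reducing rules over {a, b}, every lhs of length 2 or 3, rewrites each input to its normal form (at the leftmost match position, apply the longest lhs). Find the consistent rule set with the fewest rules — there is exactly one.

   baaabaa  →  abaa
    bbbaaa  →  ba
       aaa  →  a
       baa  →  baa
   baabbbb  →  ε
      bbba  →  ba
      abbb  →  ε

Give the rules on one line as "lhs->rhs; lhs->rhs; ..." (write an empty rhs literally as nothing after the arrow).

  | baaabaa => babaa => abaa
  | bbbaaa => baaa => ba
  | aaa => a
  | baa

aaa->a; abb->b; bab->ab; bb->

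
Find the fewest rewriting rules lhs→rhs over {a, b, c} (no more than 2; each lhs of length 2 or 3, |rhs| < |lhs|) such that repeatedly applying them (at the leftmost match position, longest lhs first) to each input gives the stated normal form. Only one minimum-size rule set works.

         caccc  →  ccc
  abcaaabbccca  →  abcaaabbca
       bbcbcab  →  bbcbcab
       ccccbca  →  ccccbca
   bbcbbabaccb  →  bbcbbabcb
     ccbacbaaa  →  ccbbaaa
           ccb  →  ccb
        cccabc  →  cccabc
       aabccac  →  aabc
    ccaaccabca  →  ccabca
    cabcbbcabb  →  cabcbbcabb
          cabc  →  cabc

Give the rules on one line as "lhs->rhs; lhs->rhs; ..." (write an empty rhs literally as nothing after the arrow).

  | caccc => ccc
  | abcaaabbccca => abcaaabbcca => abcaaabbca
  | bbcbcab
  | ccccbca

ac->; bcc->bc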